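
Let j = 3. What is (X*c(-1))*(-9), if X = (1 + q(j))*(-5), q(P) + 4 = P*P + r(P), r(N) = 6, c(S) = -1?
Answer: -540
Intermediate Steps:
q(P) = 2 + P² (q(P) = -4 + (P*P + 6) = -4 + (P² + 6) = -4 + (6 + P²) = 2 + P²)
X = -60 (X = (1 + (2 + 3²))*(-5) = (1 + (2 + 9))*(-5) = (1 + 11)*(-5) = 12*(-5) = -60)
(X*c(-1))*(-9) = -60*(-1)*(-9) = 60*(-9) = -540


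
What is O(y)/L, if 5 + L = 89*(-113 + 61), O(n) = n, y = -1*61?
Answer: 61/4633 ≈ 0.013166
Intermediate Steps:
y = -61
L = -4633 (L = -5 + 89*(-113 + 61) = -5 + 89*(-52) = -5 - 4628 = -4633)
O(y)/L = -61/(-4633) = -61*(-1/4633) = 61/4633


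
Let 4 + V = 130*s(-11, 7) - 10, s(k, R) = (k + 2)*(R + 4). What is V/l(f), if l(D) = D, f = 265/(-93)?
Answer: 1198212/265 ≈ 4521.6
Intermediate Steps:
f = -265/93 (f = 265*(-1/93) = -265/93 ≈ -2.8495)
s(k, R) = (2 + k)*(4 + R)
V = -12884 (V = -4 + (130*(8 + 2*7 + 4*(-11) + 7*(-11)) - 10) = -4 + (130*(8 + 14 - 44 - 77) - 10) = -4 + (130*(-99) - 10) = -4 + (-12870 - 10) = -4 - 12880 = -12884)
V/l(f) = -12884/(-265/93) = -12884*(-93/265) = 1198212/265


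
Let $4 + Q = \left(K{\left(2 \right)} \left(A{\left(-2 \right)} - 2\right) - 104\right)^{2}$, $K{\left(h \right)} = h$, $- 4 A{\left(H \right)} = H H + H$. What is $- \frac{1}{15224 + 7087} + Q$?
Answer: $\frac{264987746}{22311} \approx 11877.0$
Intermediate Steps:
$A{\left(H \right)} = - \frac{H}{4} - \frac{H^{2}}{4}$ ($A{\left(H \right)} = - \frac{H H + H}{4} = - \frac{H^{2} + H}{4} = - \frac{H + H^{2}}{4} = - \frac{H}{4} - \frac{H^{2}}{4}$)
$Q = 11877$ ($Q = -4 + \left(2 \left(\left(- \frac{1}{4}\right) \left(-2\right) \left(1 - 2\right) - 2\right) - 104\right)^{2} = -4 + \left(2 \left(\left(- \frac{1}{4}\right) \left(-2\right) \left(-1\right) - 2\right) - 104\right)^{2} = -4 + \left(2 \left(- \frac{1}{2} - 2\right) - 104\right)^{2} = -4 + \left(2 \left(- \frac{5}{2}\right) - 104\right)^{2} = -4 + \left(-5 - 104\right)^{2} = -4 + \left(-109\right)^{2} = -4 + 11881 = 11877$)
$- \frac{1}{15224 + 7087} + Q = - \frac{1}{15224 + 7087} + 11877 = - \frac{1}{22311} + 11877 = \frac{264987746}{22311}$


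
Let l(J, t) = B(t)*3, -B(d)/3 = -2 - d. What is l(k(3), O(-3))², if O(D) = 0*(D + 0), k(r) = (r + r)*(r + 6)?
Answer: 324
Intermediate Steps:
B(d) = 6 + 3*d (B(d) = -3*(-2 - d) = 6 + 3*d)
k(r) = 2*r*(6 + r) (k(r) = (2*r)*(6 + r) = 2*r*(6 + r))
O(D) = 0 (O(D) = 0*D = 0)
l(J, t) = 18 + 9*t (l(J, t) = (6 + 3*t)*3 = 18 + 9*t)
l(k(3), O(-3))² = (18 + 9*0)² = (18 + 0)² = 18² = 324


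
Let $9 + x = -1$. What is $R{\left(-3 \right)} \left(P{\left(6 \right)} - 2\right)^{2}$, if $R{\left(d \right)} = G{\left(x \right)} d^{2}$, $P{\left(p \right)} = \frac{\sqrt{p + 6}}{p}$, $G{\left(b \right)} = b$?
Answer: $-390 + 120 \sqrt{3} \approx -182.15$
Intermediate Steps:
$x = -10$ ($x = -9 - 1 = -10$)
$P{\left(p \right)} = \frac{\sqrt{6 + p}}{p}$
$R{\left(d \right)} = - 10 d^{2}$
$R{\left(-3 \right)} \left(P{\left(6 \right)} - 2\right)^{2} = - 10 \left(-3\right)^{2} \left(\frac{\sqrt{6 + 6}}{6} - 2\right)^{2} = \left(-10\right) 9 \left(\frac{\sqrt{12}}{6} - 2\right)^{2} = - 90 \left(\frac{2 \sqrt{3}}{6} - 2\right)^{2} = - 90 \left(\frac{\sqrt{3}}{3} - 2\right)^{2} = - 90 \left(-2 + \frac{\sqrt{3}}{3}\right)^{2}$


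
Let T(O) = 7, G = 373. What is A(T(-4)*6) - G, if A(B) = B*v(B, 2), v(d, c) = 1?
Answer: -331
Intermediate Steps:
A(B) = B (A(B) = B*1 = B)
A(T(-4)*6) - G = 7*6 - 1*373 = 42 - 373 = -331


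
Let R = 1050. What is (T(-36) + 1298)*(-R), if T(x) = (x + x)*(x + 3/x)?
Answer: -4090800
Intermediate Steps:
T(x) = 2*x*(x + 3/x) (T(x) = (2*x)*(x + 3/x) = 2*x*(x + 3/x))
(T(-36) + 1298)*(-R) = ((6 + 2*(-36)²) + 1298)*(-1*1050) = ((6 + 2*1296) + 1298)*(-1050) = ((6 + 2592) + 1298)*(-1050) = (2598 + 1298)*(-1050) = 3896*(-1050) = -4090800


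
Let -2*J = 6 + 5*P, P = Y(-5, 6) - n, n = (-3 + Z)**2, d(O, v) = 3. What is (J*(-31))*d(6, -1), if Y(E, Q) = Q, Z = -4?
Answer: -19437/2 ≈ -9718.5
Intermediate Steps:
n = 49 (n = (-3 - 4)**2 = (-7)**2 = 49)
P = -43 (P = 6 - 1*49 = 6 - 49 = -43)
J = 209/2 (J = -(6 + 5*(-43))/2 = -(6 - 215)/2 = -1/2*(-209) = 209/2 ≈ 104.50)
(J*(-31))*d(6, -1) = ((209/2)*(-31))*3 = -6479/2*3 = -19437/2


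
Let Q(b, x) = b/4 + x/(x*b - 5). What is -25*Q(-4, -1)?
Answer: 0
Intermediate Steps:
Q(b, x) = b/4 + x/(-5 + b*x) (Q(b, x) = b*(¼) + x/(b*x - 5) = b/4 + x/(-5 + b*x))
-25*Q(-4, -1) = -25*(-5*(-4) + 4*(-1) - 1*(-4)²)/(4*(-5 - 4*(-1))) = -25*(20 - 4 - 1*16)/(4*(-5 + 4)) = -25*(20 - 4 - 16)/(4*(-1)) = -25*(-1)*0/4 = -25*0 = 0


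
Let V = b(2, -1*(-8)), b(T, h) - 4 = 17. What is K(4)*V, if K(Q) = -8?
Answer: -168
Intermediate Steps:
b(T, h) = 21 (b(T, h) = 4 + 17 = 21)
V = 21
K(4)*V = -8*21 = -168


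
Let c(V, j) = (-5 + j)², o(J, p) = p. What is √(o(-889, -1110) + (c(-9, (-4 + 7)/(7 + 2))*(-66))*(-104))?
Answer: √1335354/3 ≈ 385.19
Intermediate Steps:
√(o(-889, -1110) + (c(-9, (-4 + 7)/(7 + 2))*(-66))*(-104)) = √(-1110 + ((-5 + (-4 + 7)/(7 + 2))²*(-66))*(-104)) = √(-1110 + ((-5 + 3/9)²*(-66))*(-104)) = √(-1110 + ((-5 + 3*(⅑))²*(-66))*(-104)) = √(-1110 + ((-5 + ⅓)²*(-66))*(-104)) = √(-1110 + ((-14/3)²*(-66))*(-104)) = √(-1110 + ((196/9)*(-66))*(-104)) = √(-1110 - 4312/3*(-104)) = √(-1110 + 448448/3) = √(445118/3) = √1335354/3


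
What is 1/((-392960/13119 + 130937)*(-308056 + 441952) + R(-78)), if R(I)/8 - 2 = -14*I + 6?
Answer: 4373/76649675925576 ≈ 5.7052e-11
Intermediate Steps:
R(I) = 64 - 112*I (R(I) = 16 + 8*(-14*I + 6) = 16 + 8*(6 - 14*I) = 16 + (48 - 112*I) = 64 - 112*I)
1/((-392960/13119 + 130937)*(-308056 + 441952) + R(-78)) = 1/((-392960/13119 + 130937)*(-308056 + 441952) + (64 - 112*(-78))) = 1/((-392960*1/13119 + 130937)*133896 + (64 + 8736)) = 1/((-392960/13119 + 130937)*133896 + 8800) = 1/((1717369543/13119)*133896 + 8800) = 1/(76649637443176/4373 + 8800) = 1/(76649675925576/4373) = 4373/76649675925576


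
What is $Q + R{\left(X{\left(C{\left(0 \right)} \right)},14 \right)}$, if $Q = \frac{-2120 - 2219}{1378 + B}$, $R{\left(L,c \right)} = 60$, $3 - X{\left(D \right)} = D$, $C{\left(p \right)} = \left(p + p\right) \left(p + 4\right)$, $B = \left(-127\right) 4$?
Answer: $\frac{47861}{870} \approx 55.013$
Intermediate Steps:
$B = -508$
$C{\left(p \right)} = 2 p \left(4 + p\right)$
$X{\left(D \right)} = 3 - D$
$Q = - \frac{4339}{870}$ ($Q = \frac{-2120 - 2219}{1378 - 508} = - \frac{4339}{870} \approx -4.9874$)
$Q + R{\left(X{\left(C{\left(0 \right)} \right)},14 \right)} = - \frac{4339}{870} + 60 = \frac{47861}{870}$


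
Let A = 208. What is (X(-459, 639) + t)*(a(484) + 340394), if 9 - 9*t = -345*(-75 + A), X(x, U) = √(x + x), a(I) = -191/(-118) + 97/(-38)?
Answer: 5837420431846/3363 + 1144741881*I*√102/1121 ≈ 1.7358e+9 + 1.0313e+7*I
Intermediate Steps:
a(I) = -1047/1121 (a(I) = -191*(-1/118) + 97*(-1/38) = 191/118 - 97/38 = -1047/1121)
X(x, U) = √2*√x (X(x, U) = √(2*x) = √2*√x)
t = 15298/3 (t = 1 - (-115)*(-75 + 208)/3 = 1 - (-115)*133/3 = 1 - ⅑*(-45885) = 1 + 15295/3 = 15298/3 ≈ 5099.3)
(X(-459, 639) + t)*(a(484) + 340394) = (√2*√(-459) + 15298/3)*(-1047/1121 + 340394) = (√2*(3*I*√51) + 15298/3)*(381580627/1121) = (3*I*√102 + 15298/3)*(381580627/1121) = (15298/3 + 3*I*√102)*(381580627/1121) = 5837420431846/3363 + 1144741881*I*√102/1121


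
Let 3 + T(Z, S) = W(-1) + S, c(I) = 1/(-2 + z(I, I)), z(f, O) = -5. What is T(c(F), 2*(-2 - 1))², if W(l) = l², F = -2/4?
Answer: 64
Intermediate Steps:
F = -½ (F = -2*¼ = -½ ≈ -0.50000)
c(I) = -⅐ (c(I) = 1/(-2 - 5) = 1/(-7) = -⅐)
T(Z, S) = -2 + S (T(Z, S) = -3 + ((-1)² + S) = -3 + (1 + S) = -2 + S)
T(c(F), 2*(-2 - 1))² = (-2 + 2*(-2 - 1))² = (-2 + 2*(-3))² = (-2 - 6)² = (-8)² = 64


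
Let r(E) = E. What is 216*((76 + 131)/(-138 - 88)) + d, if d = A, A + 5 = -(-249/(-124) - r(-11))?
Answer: -3024473/14012 ≈ -215.85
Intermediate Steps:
A = -2233/124 (A = -5 - (-249/(-124) - 1*(-11)) = -5 - (-249*(-1/124) + 11) = -5 - (249/124 + 11) = -5 - 1*1613/124 = -5 - 1613/124 = -2233/124 ≈ -18.008)
d = -2233/124 ≈ -18.008
216*((76 + 131)/(-138 - 88)) + d = 216*((76 + 131)/(-138 - 88)) - 2233/124 = 216*(207/(-226)) - 2233/124 = 216*(207*(-1/226)) - 2233/124 = 216*(-207/226) - 2233/124 = -22356/113 - 2233/124 = -3024473/14012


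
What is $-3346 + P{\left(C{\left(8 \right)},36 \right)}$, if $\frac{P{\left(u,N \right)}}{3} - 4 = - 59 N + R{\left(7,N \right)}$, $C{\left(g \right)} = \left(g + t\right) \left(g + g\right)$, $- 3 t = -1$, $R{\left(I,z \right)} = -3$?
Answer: $-9715$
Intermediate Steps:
$t = \frac{1}{3}$ ($t = \left(- \frac{1}{3}\right) \left(-1\right) = \frac{1}{3} \approx 0.33333$)
$C{\left(g \right)} = 2 g \left(\frac{1}{3} + g\right)$ ($C{\left(g \right)} = \left(g + \frac{1}{3}\right) \left(g + g\right) = \left(\frac{1}{3} + g\right) 2 g = 2 g \left(\frac{1}{3} + g\right)$)
$P{\left(u,N \right)} = 3 - 177 N$ ($P{\left(u,N \right)} = 12 + 3 \left(- 59 N - 3\right) = 12 + 3 \left(-3 - 59 N\right) = 12 - \left(9 + 177 N\right) = 3 - 177 N$)
$-3346 + P{\left(C{\left(8 \right)},36 \right)} = -3346 + \left(3 - 6372\right) = -3346 - 6369 = -9715$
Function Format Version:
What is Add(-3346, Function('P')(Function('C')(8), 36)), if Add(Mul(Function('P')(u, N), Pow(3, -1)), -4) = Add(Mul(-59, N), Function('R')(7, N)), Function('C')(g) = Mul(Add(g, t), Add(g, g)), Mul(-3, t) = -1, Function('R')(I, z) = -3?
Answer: -9715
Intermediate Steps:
t = Rational(1, 3) (t = Mul(Rational(-1, 3), -1) = Rational(1, 3) ≈ 0.33333)
Function('C')(g) = Mul(2, g, Add(Rational(1, 3), g)) (Function('C')(g) = Mul(Add(g, Rational(1, 3)), Add(g, g)) = Mul(Add(Rational(1, 3), g), Mul(2, g)) = Mul(2, g, Add(Rational(1, 3), g)))
Function('P')(u, N) = Add(3, Mul(-177, N)) (Function('P')(u, N) = Add(12, Mul(3, Add(Mul(-59, N), -3))) = Add(12, Mul(3, Add(-3, Mul(-59, N)))) = Add(12, Add(-9, Mul(-177, N))) = Add(3, Mul(-177, N)))
Add(-3346, Function('P')(Function('C')(8), 36)) = Add(-3346, Add(3, Mul(-177, 36))) = Add(-3346, Add(3, -6372)) = Add(-3346, -6369) = -9715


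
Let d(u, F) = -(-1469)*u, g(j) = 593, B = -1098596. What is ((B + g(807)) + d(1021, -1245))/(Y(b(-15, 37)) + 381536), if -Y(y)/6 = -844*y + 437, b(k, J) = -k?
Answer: 200923/227437 ≈ 0.88342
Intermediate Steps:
Y(y) = -2622 + 5064*y (Y(y) = -6*(-844*y + 437) = -6*(437 - 844*y) = -2622 + 5064*y)
d(u, F) = 1469*u
((B + g(807)) + d(1021, -1245))/(Y(b(-15, 37)) + 381536) = ((-1098596 + 593) + 1469*1021)/((-2622 + 5064*(-1*(-15))) + 381536) = (-1098003 + 1499849)/((-2622 + 5064*15) + 381536) = 401846/((-2622 + 75960) + 381536) = 401846/(73338 + 381536) = 401846/454874 = 401846*(1/454874) = 200923/227437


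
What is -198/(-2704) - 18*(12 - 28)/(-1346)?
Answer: -128061/909896 ≈ -0.14074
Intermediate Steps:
-198/(-2704) - 18*(12 - 28)/(-1346) = -198*(-1/2704) - 18*(-16)*(-1/1346) = 99/1352 + 288*(-1/1346) = 99/1352 - 144/673 = -128061/909896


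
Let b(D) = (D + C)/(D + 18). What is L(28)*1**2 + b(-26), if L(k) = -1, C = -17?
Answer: 35/8 ≈ 4.3750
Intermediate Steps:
b(D) = (-17 + D)/(18 + D) (b(D) = (D - 17)/(D + 18) = (-17 + D)/(18 + D))
L(28)*1**2 + b(-26) = -1*1**2 + (-17 - 26)/(18 - 26) = -1*1 - 43/(-8) = -1 - 1/8*(-43) = -1 + 43/8 = 35/8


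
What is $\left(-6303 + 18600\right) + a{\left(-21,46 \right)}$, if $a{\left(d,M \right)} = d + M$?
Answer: $12322$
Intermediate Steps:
$a{\left(d,M \right)} = M + d$
$\left(-6303 + 18600\right) + a{\left(-21,46 \right)} = \left(-6303 + 18600\right) + \left(46 - 21\right) = 12297 + 25 = 12322$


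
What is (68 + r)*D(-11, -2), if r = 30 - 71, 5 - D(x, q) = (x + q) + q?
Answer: 540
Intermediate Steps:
D(x, q) = 5 - x - 2*q (D(x, q) = 5 - ((x + q) + q) = 5 - ((q + x) + q) = 5 - (x + 2*q) = 5 + (-x - 2*q) = 5 - x - 2*q)
r = -41
(68 + r)*D(-11, -2) = (68 - 41)*(5 - 1*(-11) - 2*(-2)) = 27*(5 + 11 + 4) = 27*20 = 540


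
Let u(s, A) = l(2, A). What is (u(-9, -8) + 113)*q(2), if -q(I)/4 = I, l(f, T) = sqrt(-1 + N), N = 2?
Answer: -912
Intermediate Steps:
l(f, T) = 1 (l(f, T) = sqrt(-1 + 2) = sqrt(1) = 1)
q(I) = -4*I
u(s, A) = 1
(u(-9, -8) + 113)*q(2) = (1 + 113)*(-4*2) = 114*(-8) = -912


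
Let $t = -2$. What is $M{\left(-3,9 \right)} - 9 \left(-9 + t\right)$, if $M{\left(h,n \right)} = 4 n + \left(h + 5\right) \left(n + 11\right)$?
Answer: $175$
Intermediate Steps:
$M{\left(h,n \right)} = 4 n + \left(5 + h\right) \left(11 + n\right)$
$M{\left(-3,9 \right)} - 9 \left(-9 + t\right) = \left(55 + 9 \cdot 9 + 11 \left(-3\right) - 27\right) - 9 \left(-9 - 2\right) = \left(55 + 81 - 33 - 27\right) - 9 \left(-11\right) = 76 - -99 = 76 + 99 = 175$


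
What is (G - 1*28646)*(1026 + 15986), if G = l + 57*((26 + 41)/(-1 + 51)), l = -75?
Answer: -12182556886/25 ≈ -4.8730e+8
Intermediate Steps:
G = 69/50 (G = -75 + 57*((26 + 41)/(-1 + 51)) = -75 + 57*(67/50) = -75 + 3819/50 = 69/50 ≈ 1.3800)
(G - 1*28646)*(1026 + 15986) = (69/50 - 1*28646)*(1026 + 15986) = (69/50 - 28646)*17012 = -1432231/50*17012 = -12182556886/25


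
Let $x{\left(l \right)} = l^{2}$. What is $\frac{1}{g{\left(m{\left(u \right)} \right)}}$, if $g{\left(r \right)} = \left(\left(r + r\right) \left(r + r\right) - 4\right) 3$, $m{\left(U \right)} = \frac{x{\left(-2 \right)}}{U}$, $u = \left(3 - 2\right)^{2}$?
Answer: $\frac{1}{180} \approx 0.0055556$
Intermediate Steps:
$u = 1$ ($u = 1^{2} = 1$)
$m{\left(U \right)} = \frac{4}{U}$ ($m{\left(U \right)} = \frac{\left(-2\right)^{2}}{U} = \frac{4}{U}$)
$g{\left(r \right)} = -12 + 12 r^{2}$ ($g{\left(r \right)} = \left(2 r 2 r - 4\right) 3 = \left(4 r^{2} - 4\right) 3 = \left(-4 + 4 r^{2}\right) 3 = -12 + 12 r^{2}$)
$\frac{1}{g{\left(m{\left(u \right)} \right)}} = \frac{1}{-12 + 12 \left(\frac{4}{1}\right)^{2}} = \frac{1}{-12 + 12 \left(4 \cdot 1\right)^{2}} = \frac{1}{-12 + 12 \cdot 4^{2}} = \frac{1}{-12 + 12 \cdot 16} = \frac{1}{-12 + 192} = \frac{1}{180}$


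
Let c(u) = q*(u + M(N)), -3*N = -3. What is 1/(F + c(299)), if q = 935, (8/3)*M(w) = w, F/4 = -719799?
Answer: -8/20794243 ≈ -3.8472e-7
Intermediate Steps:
N = 1 (N = -⅓*(-3) = 1)
F = -2879196 (F = 4*(-719799) = -2879196)
M(w) = 3*w/8
c(u) = 2805/8 + 935*u (c(u) = 935*(u + (3/8)*1) = 935*(u + 3/8) = 935*(3/8 + u) = 2805/8 + 935*u)
1/(F + c(299)) = 1/(-2879196 + (2805/8 + 935*299)) = 1/(-2879196 + (2805/8 + 279565)) = 1/(-2879196 + 2239325/8) = 1/(-20794243/8) = -8/20794243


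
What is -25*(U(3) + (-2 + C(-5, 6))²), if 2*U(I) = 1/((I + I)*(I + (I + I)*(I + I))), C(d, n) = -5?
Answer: -573325/468 ≈ -1225.1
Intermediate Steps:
U(I) = 1/(4*I*(I + 4*I²)) (U(I) = 1/(2*(((I + I)*(I + (I + I)*(I + I))))) = 1/(2*(((2*I)*(I + (2*I)*(2*I))))) = 1/(2*(((2*I)*(I + 4*I²)))) = 1/(2*((2*I*(I + 4*I²)))) = (1/(2*I*(I + 4*I²)))/2 = 1/(4*I*(I + 4*I²)))
-25*(U(3) + (-2 + C(-5, 6))²) = -25*((¼)/(3²*(1 + 4*3)) + (-2 - 5)²) = -25*((¼)*(⅑)/(1 + 12) + (-7)²) = -25*((¼)*(⅑)/13 + 49) = -25*((¼)*(⅑)*(1/13) + 49) = -25*(1/468 + 49) = -25*22933/468 = -573325/468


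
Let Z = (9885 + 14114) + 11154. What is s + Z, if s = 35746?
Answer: 70899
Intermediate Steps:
Z = 35153 (Z = 23999 + 11154 = 35153)
s + Z = 35746 + 35153 = 70899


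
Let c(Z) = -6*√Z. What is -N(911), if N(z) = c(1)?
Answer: 6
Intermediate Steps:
N(z) = -6 (N(z) = -6*√1 = -6*1 = -6)
-N(911) = -1*(-6) = 6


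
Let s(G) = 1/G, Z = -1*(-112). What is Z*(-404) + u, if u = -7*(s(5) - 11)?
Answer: -225862/5 ≈ -45172.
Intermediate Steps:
Z = 112
u = 378/5 (u = -7*(1/5 - 11) = -7*(-54/5) = 378/5 ≈ 75.600)
Z*(-404) + u = 112*(-404) + 378/5 = -45248 + 378/5 = -225862/5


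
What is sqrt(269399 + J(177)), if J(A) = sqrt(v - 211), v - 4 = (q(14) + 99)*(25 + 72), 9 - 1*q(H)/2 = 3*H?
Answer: sqrt(269399 + sqrt(2994)) ≈ 519.09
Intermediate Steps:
q(H) = 18 - 6*H
v = 3205 (v = 4 + ((18 - 6*14) + 99)*(25 + 72) = 4 + ((18 - 84) + 99)*97 = 4 + (-66 + 99)*97 = 4 + 33*97 = 4 + 3201 = 3205)
J(A) = sqrt(2994) (J(A) = sqrt(3205 - 211) = sqrt(2994))
sqrt(269399 + J(177)) = sqrt(269399 + sqrt(2994))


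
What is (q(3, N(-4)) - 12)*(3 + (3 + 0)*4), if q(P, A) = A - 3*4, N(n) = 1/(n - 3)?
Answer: -2535/7 ≈ -362.14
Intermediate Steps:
N(n) = 1/(-3 + n)
q(P, A) = -12 + A (q(P, A) = A - 12 = -12 + A)
(q(3, N(-4)) - 12)*(3 + (3 + 0)*4) = ((-12 + 1/(-3 - 4)) - 12)*(3 + (3 + 0)*4) = ((-12 + 1/(-7)) - 12)*(3 + 3*4) = ((-12 - 1/7) - 12)*(3 + 12) = (-85/7 - 12)*15 = -169/7*15 = -2535/7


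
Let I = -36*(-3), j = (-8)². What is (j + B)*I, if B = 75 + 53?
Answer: 20736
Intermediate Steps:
j = 64
B = 128
I = 108
(j + B)*I = (64 + 128)*108 = 192*108 = 20736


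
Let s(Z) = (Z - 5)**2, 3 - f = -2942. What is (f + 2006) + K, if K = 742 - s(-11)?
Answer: 5437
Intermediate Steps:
f = 2945 (f = 3 - 1*(-2942) = 3 + 2942 = 2945)
s(Z) = (-5 + Z)**2
K = 486 (K = 742 - (-5 - 11)**2 = 742 - 1*(-16)**2 = 742 - 1*256 = 742 - 256 = 486)
(f + 2006) + K = (2945 + 2006) + 486 = 4951 + 486 = 5437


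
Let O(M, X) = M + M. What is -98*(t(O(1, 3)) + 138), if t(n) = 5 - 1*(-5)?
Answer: -14504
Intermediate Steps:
O(M, X) = 2*M
t(n) = 10 (t(n) = 5 + 5 = 10)
-98*(t(O(1, 3)) + 138) = -98*(10 + 138) = -98*148 = -14504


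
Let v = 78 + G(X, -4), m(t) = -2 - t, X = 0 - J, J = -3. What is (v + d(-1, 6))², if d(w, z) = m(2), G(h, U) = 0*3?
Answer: 5476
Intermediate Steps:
X = 3 (X = 0 - 1*(-3) = 0 + 3 = 3)
G(h, U) = 0
d(w, z) = -4 (d(w, z) = -2 - 1*2 = -2 - 2 = -4)
v = 78 (v = 78 + 0 = 78)
(v + d(-1, 6))² = (78 - 4)² = 74² = 5476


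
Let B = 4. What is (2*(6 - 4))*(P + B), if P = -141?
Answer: -548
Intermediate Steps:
(2*(6 - 4))*(P + B) = (2*(6 - 4))*(-141 + 4) = (2*2)*(-137) = 4*(-137) = -548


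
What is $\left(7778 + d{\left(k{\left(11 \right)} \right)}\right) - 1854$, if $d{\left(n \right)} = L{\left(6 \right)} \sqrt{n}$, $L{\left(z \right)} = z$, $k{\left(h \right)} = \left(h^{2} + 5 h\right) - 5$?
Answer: $5924 + 18 \sqrt{19} \approx 6002.5$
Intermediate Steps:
$k{\left(h \right)} = -5 + h^{2} + 5 h$
$d{\left(n \right)} = 6 \sqrt{n}$
$\left(7778 + d{\left(k{\left(11 \right)} \right)}\right) - 1854 = \left(7778 + 6 \sqrt{-5 + 11^{2} + 5 \cdot 11}\right) - 1854 = \left(7778 + 6 \sqrt{-5 + 121 + 55}\right) - 1854 = \left(7778 + 6 \sqrt{171}\right) - 1854 = \left(7778 + 6 \cdot 3 \sqrt{19}\right) - 1854 = \left(7778 + 18 \sqrt{19}\right) - 1854 = 5924 + 18 \sqrt{19}$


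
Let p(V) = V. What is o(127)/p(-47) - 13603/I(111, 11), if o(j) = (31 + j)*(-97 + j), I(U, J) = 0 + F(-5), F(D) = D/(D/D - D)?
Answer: 3812346/235 ≈ 16223.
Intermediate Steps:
F(D) = D/(1 - D)
I(U, J) = -⅚ (I(U, J) = 0 - 1*(-5)/(-1 - 5) = 0 - 1*(-5)/(-6) = 0 - 1*(-5)*(-⅙) = 0 - ⅚ = -⅚)
o(j) = (-97 + j)*(31 + j)
o(127)/p(-47) - 13603/I(111, 11) = (-3007 + 127² - 66*127)/(-47) - 13603/(-⅚) = (-3007 + 16129 - 8382)*(-1/47) - 13603*(-6/5) = 4740*(-1/47) + 81618/5 = -4740/47 + 81618/5 = 3812346/235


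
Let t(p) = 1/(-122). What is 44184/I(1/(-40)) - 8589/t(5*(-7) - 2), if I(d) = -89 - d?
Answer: 3727559262/3559 ≈ 1.0474e+6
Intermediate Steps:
t(p) = -1/122
44184/I(1/(-40)) - 8589/t(5*(-7) - 2) = 44184/(-89 - 1/(-40)) - 8589/(-1/122) = 44184/(-89 - 1*(-1/40)) - 8589*(-122) = 44184/(-89 + 1/40) + 1047858 = 44184/(-3559/40) + 1047858 = 44184*(-40/3559) + 1047858 = -1767360/3559 + 1047858 = 3727559262/3559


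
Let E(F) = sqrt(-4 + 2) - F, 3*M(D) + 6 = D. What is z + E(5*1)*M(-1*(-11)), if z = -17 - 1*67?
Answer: -277/3 + 5*I*sqrt(2)/3 ≈ -92.333 + 2.357*I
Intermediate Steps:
z = -84 (z = -17 - 67 = -84)
M(D) = -2 + D/3
E(F) = -F + I*sqrt(2) (E(F) = sqrt(-2) - F = I*sqrt(2) - F = -F + I*sqrt(2))
z + E(5*1)*M(-1*(-11)) = -84 + (-5 + I*sqrt(2))*(-2 + (-1*(-11))/3) = -84 + (-1*5 + I*sqrt(2))*(-2 + (1/3)*11) = -84 + (-5 + I*sqrt(2))*(-2 + 11/3) = -84 + (-5 + I*sqrt(2))*(5/3) = -84 + (-25/3 + 5*I*sqrt(2)/3) = -277/3 + 5*I*sqrt(2)/3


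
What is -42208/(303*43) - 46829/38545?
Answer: -2237042401/502202805 ≈ -4.4545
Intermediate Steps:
-42208/(303*43) - 46829/38545 = -42208/13029 - 46829*1/38545 = -42208*1/13029 - 46829/38545 = -42208/13029 - 46829/38545 = -2237042401/502202805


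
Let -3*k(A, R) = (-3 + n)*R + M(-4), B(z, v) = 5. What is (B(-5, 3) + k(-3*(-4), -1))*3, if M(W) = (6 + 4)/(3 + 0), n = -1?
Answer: 23/3 ≈ 7.6667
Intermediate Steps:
M(W) = 10/3
k(A, R) = -10/9 + 4*R/3 (k(A, R) = -((-3 - 1)*R + 10/3)/3 = -(-4*R + 10/3)/3 = -(10/3 - 4*R)/3 = -10/9 + 4*R/3)
(B(-5, 3) + k(-3*(-4), -1))*3 = (5 + (-10/9 + (4/3)*(-1)))*3 = (5 + (-10/9 - 4/3))*3 = (5 - 22/9)*3 = (23/9)*3 = 23/3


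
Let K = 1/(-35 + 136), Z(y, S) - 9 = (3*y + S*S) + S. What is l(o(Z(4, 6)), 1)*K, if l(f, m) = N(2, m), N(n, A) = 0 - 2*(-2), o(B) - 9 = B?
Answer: 4/101 ≈ 0.039604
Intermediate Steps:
Z(y, S) = 9 + S + S² + 3*y (Z(y, S) = 9 + ((3*y + S*S) + S) = 9 + ((3*y + S²) + S) = 9 + ((S² + 3*y) + S) = 9 + (S + S² + 3*y) = 9 + S + S² + 3*y)
o(B) = 9 + B
N(n, A) = 4 (N(n, A) = 0 + 4 = 4)
l(f, m) = 4
K = 1/101 ≈ 0.0099010
l(o(Z(4, 6)), 1)*K = 4*(1/101) = 4/101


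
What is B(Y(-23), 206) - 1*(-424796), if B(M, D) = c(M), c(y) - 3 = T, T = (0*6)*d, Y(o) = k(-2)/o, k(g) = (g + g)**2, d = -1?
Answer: 424799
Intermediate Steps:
k(g) = 4*g**2 (k(g) = (2*g)**2 = 4*g**2)
Y(o) = 16/o (Y(o) = (4*(-2)**2)/o = (4*4)/o = 16/o)
T = 0 (T = (0*6)*(-1) = 0*(-1) = 0)
c(y) = 3 (c(y) = 3 + 0 = 3)
B(M, D) = 3
B(Y(-23), 206) - 1*(-424796) = 3 - 1*(-424796) = 3 + 424796 = 424799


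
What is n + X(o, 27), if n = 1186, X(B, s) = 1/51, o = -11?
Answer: 60487/51 ≈ 1186.0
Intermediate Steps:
X(B, s) = 1/51
n + X(o, 27) = 1186 + 1/51 = 60487/51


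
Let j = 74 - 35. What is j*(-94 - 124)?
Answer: -8502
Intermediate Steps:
j = 39
j*(-94 - 124) = 39*(-94 - 124) = 39*(-218) = -8502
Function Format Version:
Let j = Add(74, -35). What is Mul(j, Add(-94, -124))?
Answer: -8502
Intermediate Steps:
j = 39
Mul(j, Add(-94, -124)) = Mul(39, Add(-94, -124)) = Mul(39, -218) = -8502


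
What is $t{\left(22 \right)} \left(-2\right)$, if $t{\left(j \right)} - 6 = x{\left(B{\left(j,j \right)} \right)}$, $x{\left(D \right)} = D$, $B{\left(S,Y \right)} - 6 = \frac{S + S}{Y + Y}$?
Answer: $-26$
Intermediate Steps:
$B{\left(S,Y \right)} = 6 + \frac{S}{Y}$ ($B{\left(S,Y \right)} = 6 + \frac{S + S}{Y + Y} = 6 + \frac{2 S}{2 Y} = 6 + 2 S \frac{1}{2 Y} = 6 + \frac{S}{Y}$)
$t{\left(j \right)} = 13$ ($t{\left(j \right)} = 6 + \left(6 + \frac{j}{j}\right) = 6 + \left(6 + 1\right) = 6 + 7 = 13$)
$t{\left(22 \right)} \left(-2\right) = 13 \left(-2\right) = -26$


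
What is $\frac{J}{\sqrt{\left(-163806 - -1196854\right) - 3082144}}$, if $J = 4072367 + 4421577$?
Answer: $- \frac{2123486 i \sqrt{512274}}{256137} \approx - 5933.7 i$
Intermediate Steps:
$J = 8493944$
$\frac{J}{\sqrt{\left(-163806 - -1196854\right) - 3082144}} = \frac{8493944}{\sqrt{\left(-163806 - -1196854\right) - 3082144}} = \frac{8493944}{\sqrt{\left(-163806 + 1196854\right) - 3082144}} = \frac{8493944}{\sqrt{1033048 - 3082144}} = \frac{8493944}{\sqrt{-2049096}} = \frac{8493944}{2 i \sqrt{512274}} = 8493944 \left(- \frac{i \sqrt{512274}}{1024548}\right) = - \frac{2123486 i \sqrt{512274}}{256137}$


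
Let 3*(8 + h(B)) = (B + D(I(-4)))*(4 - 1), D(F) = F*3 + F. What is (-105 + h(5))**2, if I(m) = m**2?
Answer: 1936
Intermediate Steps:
D(F) = 4*F (D(F) = 3*F + F = 4*F)
h(B) = 56 + B (h(B) = -8 + ((B + 4*(-4)**2)*(4 - 1))/3 = -8 + ((B + 4*16)*3)/3 = -8 + ((B + 64)*3)/3 = -8 + ((64 + B)*3)/3 = -8 + (192 + 3*B)/3 = -8 + (64 + B) = 56 + B)
(-105 + h(5))**2 = (-105 + (56 + 5))**2 = (-105 + 61)**2 = (-44)**2 = 1936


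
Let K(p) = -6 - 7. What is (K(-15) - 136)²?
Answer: 22201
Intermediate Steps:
K(p) = -13
(K(-15) - 136)² = (-13 - 136)² = (-149)² = 22201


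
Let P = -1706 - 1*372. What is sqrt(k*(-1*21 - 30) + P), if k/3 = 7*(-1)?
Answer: I*sqrt(1007) ≈ 31.733*I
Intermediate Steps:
k = -21 (k = 3*(7*(-1)) = 3*(-7) = -21)
P = -2078 (P = -1706 - 372 = -2078)
sqrt(k*(-1*21 - 30) + P) = sqrt(-21*(-1*21 - 30) - 2078) = sqrt(-21*(-21 - 30) - 2078) = sqrt(-21*(-51) - 2078) = sqrt(1071 - 2078) = sqrt(-1007) = I*sqrt(1007)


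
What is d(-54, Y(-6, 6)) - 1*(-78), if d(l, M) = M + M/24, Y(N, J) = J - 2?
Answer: 493/6 ≈ 82.167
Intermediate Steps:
Y(N, J) = -2 + J
d(l, M) = 25*M/24 (d(l, M) = M + M*(1/24) = M + M/24 = 25*M/24)
d(-54, Y(-6, 6)) - 1*(-78) = 25*(-2 + 6)/24 - 1*(-78) = (25/24)*4 + 78 = 25/6 + 78 = 493/6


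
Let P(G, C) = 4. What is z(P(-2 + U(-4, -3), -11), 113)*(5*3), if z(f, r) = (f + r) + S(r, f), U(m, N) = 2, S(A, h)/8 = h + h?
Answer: 2715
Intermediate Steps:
S(A, h) = 16*h (S(A, h) = 8*(h + h) = 8*(2*h) = 16*h)
z(f, r) = r + 17*f (z(f, r) = (f + r) + 16*f = r + 17*f)
z(P(-2 + U(-4, -3), -11), 113)*(5*3) = (113 + 17*4)*(5*3) = (113 + 68)*15 = 181*15 = 2715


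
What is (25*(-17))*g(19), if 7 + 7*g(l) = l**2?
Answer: -150450/7 ≈ -21493.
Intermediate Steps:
g(l) = -1 + l**2/7
(25*(-17))*g(19) = (25*(-17))*(-1 + (1/7)*19**2) = -425*(-1 + (1/7)*361) = -425*(-1 + 361/7) = -425*354/7 = -150450/7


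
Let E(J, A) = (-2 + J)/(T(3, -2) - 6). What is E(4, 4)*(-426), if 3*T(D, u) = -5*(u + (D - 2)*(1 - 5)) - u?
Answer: -1278/7 ≈ -182.57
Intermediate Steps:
T(D, u) = -40/3 - 2*u + 20*D/3 (T(D, u) = (-5*(u + (D - 2)*(1 - 5)) - u)/3 = (-5*(u + (-2 + D)*(-4)) - u)/3 = (-5*(u + (8 - 4*D)) - u)/3 = (-5*(8 + u - 4*D) - u)/3 = ((-40 - 5*u + 20*D) - u)/3 = (-40 - 6*u + 20*D)/3 = -40/3 - 2*u + 20*D/3)
E(J, A) = -3/7 + 3*J/14 (E(J, A) = (-2 + J)/((-40/3 - 2*(-2) + (20/3)*3) - 6) = (-2 + J)/((-40/3 + 4 + 20) - 6) = (-2 + J)/(32/3 - 6) = (-2 + J)/(14/3) = (-2 + J)*(3/14) = -3/7 + 3*J/14)
E(4, 4)*(-426) = (-3/7 + (3/14)*4)*(-426) = (-3/7 + 6/7)*(-426) = (3/7)*(-426) = -1278/7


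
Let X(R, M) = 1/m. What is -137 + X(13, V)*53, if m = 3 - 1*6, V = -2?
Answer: -464/3 ≈ -154.67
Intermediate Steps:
m = -3 (m = 3 - 6 = -3)
X(R, M) = -⅓ (X(R, M) = 1/(-3) = -⅓)
-137 + X(13, V)*53 = -137 - ⅓*53 = -137 - 53/3 = -464/3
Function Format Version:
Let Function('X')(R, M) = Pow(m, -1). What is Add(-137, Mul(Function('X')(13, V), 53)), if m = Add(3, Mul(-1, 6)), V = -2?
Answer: Rational(-464, 3) ≈ -154.67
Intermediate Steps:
m = -3 (m = Add(3, -6) = -3)
Function('X')(R, M) = Rational(-1, 3) (Function('X')(R, M) = Pow(-3, -1) = Rational(-1, 3))
Add(-137, Mul(Function('X')(13, V), 53)) = Add(-137, Mul(Rational(-1, 3), 53)) = Add(-137, Rational(-53, 3)) = Rational(-464, 3)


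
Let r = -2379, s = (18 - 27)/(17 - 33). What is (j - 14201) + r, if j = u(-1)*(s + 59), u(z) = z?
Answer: -266233/16 ≈ -16640.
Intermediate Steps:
s = 9/16 (s = -9/(-16) = -9*(-1/16) = 9/16 ≈ 0.56250)
j = -953/16 (j = -(9/16 + 59) = -1*953/16 = -953/16 ≈ -59.563)
(j - 14201) + r = (-953/16 - 14201) - 2379 = -228169/16 - 2379 = -266233/16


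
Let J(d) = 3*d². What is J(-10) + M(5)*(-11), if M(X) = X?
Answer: 245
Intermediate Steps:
J(-10) + M(5)*(-11) = 3*(-10)² + 5*(-11) = 3*100 - 55 = 300 - 55 = 245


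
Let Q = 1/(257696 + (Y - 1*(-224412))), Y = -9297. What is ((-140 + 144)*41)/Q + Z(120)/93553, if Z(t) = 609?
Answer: 7254193547821/93553 ≈ 7.7541e+7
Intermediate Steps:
Q = 1/472811 (Q = 1/(257696 + (-9297 - 1*(-224412))) = 1/(257696 + (-9297 + 224412)) = 1/(257696 + 215115) = 1/472811 ≈ 2.1150e-6)
((-140 + 144)*41)/Q + Z(120)/93553 = ((-140 + 144)*41)/(1/472811) + 609/93553 = (4*41)*472811 + 609*(1/93553) = 164*472811 + 609/93553 = 77541004 + 609/93553 = 7254193547821/93553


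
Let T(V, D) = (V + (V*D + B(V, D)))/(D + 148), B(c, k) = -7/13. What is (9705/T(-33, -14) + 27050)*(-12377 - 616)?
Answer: -217729690773/557 ≈ -3.9090e+8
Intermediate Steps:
B(c, k) = -7/13 (B(c, k) = -7*1/13 = -7/13)
T(V, D) = (-7/13 + V + D*V)/(148 + D) (T(V, D) = (V + (V*D - 7/13))/(D + 148) = (V + (D*V - 7/13))/(148 + D) = (V + (-7/13 + D*V))/(148 + D) = (-7/13 + V + D*V)/(148 + D))
(9705/T(-33, -14) + 27050)*(-12377 - 616) = (9705/(((-7/13 - 33 - 14*(-33))/(148 - 14))) + 27050)*(-12377 - 616) = (9705/(((-7/13 - 33 + 462)/134)) + 27050)*(-12993) = (9705/(((1/134)*(5570/13))) + 27050)*(-12993) = (9705/(2785/871) + 27050)*(-12993) = (9705*(871/2785) + 27050)*(-12993) = (1690611/557 + 27050)*(-12993) = (16757461/557)*(-12993) = -217729690773/557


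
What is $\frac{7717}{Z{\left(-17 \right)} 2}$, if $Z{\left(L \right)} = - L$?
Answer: $\frac{7717}{34} \approx 226.97$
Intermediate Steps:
$\frac{7717}{Z{\left(-17 \right)} 2} = \frac{7717}{\left(-1\right) \left(-17\right) 2} = \frac{7717}{17 \cdot 2} = \frac{7717}{34}$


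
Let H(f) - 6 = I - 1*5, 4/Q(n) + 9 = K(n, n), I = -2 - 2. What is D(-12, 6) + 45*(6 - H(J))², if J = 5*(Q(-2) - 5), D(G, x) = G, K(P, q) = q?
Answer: 3633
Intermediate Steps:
I = -4
Q(n) = 4/(-9 + n)
J = -295/11 (J = 5*(4/(-9 - 2) - 5) = 5*(4/(-11) - 5) = 5*(4*(-1/11) - 5) = 5*(-4/11 - 5) = 5*(-59/11) = -295/11 ≈ -26.818)
H(f) = -3 (H(f) = 6 + (-4 - 1*5) = 6 + (-4 - 5) = 6 - 9 = -3)
D(-12, 6) + 45*(6 - H(J))² = -12 + 45*(6 - 1*(-3))² = -12 + 45*(6 + 3)² = -12 + 45*9² = -12 + 45*81 = -12 + 3645 = 3633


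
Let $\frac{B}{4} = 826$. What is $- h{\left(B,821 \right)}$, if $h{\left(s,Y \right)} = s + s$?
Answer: $-6608$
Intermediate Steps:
$B = 3304$ ($B = 4 \cdot 826 = 3304$)
$h{\left(s,Y \right)} = 2 s$
$- h{\left(B,821 \right)} = - 2 \cdot 3304 = \left(-1\right) 6608 = -6608$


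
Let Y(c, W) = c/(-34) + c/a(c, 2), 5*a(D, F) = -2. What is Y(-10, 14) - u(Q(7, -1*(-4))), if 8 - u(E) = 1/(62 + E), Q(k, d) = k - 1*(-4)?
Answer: 21479/1241 ≈ 17.308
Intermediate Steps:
Q(k, d) = 4 + k (Q(k, d) = k + 4 = 4 + k)
a(D, F) = -2/5 (a(D, F) = (1/5)*(-2) = -2/5)
u(E) = 8 - 1/(62 + E)
Y(c, W) = -43*c/17 (Y(c, W) = c/(-34) + c/(-2/5) = c*(-1/34) + c*(-5/2) = -c/34 - 5*c/2 = -43*c/17)
Y(-10, 14) - u(Q(7, -1*(-4))) = -43/17*(-10) - (495 + 8*(4 + 7))/(62 + (4 + 7)) = 430/17 - (495 + 8*11)/(62 + 11) = 430/17 - (495 + 88)/73 = 430/17 - 583/73 = 21479/1241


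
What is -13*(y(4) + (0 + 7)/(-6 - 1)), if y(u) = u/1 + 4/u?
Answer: -52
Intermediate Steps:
y(u) = u + 4/u (y(u) = u*1 + 4/u = u + 4/u)
-13*(y(4) + (0 + 7)/(-6 - 1)) = -13*((4 + 4/4) + (0 + 7)/(-6 - 1)) = -13*((4 + 4*(1/4)) + 7/(-7)) = -13*((4 + 1) + 7*(-1/7)) = -13*(5 - 1) = -13*4 = -52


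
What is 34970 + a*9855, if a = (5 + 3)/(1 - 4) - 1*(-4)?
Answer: 48110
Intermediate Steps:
a = 4/3 (a = 8/(-3) + 4 = 8*(-1/3) + 4 = -8/3 + 4 = 4/3 ≈ 1.3333)
34970 + a*9855 = 34970 + (4/3)*9855 = 34970 + 13140 = 48110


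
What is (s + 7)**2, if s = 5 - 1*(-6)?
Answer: 324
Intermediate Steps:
s = 11 (s = 5 + 6 = 11)
(s + 7)**2 = (11 + 7)**2 = 18**2 = 324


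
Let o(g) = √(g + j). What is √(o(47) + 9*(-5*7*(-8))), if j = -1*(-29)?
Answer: √(2520 + 2*√19) ≈ 50.286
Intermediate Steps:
j = 29
o(g) = √(29 + g) (o(g) = √(g + 29) = √(29 + g))
√(o(47) + 9*(-5*7*(-8))) = √(√(29 + 47) + 9*(-5*7*(-8))) = √(√76 + 9*(-35*(-8))) = √(2*√19 + 9*280) = √(2*√19 + 2520) = √(2520 + 2*√19)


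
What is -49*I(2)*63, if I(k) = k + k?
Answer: -12348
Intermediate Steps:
I(k) = 2*k
-49*I(2)*63 = -98*2*63 = -49*4*63 = -196*63 = -12348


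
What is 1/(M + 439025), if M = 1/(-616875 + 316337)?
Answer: 300538/131943695449 ≈ 2.2778e-6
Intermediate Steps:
M = -1/300538 (M = 1/(-300538) = -1/300538 ≈ -3.3274e-6)
1/(M + 439025) = 1/(-1/300538 + 439025) = 1/(131943695449/300538) = 300538/131943695449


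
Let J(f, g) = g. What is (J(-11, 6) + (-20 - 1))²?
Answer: 225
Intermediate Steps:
(J(-11, 6) + (-20 - 1))² = (6 + (-20 - 1))² = (6 - 21)² = (-15)² = 225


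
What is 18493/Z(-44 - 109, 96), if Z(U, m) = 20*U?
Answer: -18493/3060 ≈ -6.0435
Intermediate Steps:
18493/Z(-44 - 109, 96) = 18493/((20*(-44 - 109))) = 18493/((20*(-153))) = 18493/(-3060) = 18493*(-1/3060) = -18493/3060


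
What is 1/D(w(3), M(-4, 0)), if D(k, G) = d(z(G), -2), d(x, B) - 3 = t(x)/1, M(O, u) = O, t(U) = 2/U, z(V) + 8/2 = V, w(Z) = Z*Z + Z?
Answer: 4/11 ≈ 0.36364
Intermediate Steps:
w(Z) = Z + Z² (w(Z) = Z² + Z = Z + Z²)
z(V) = -4 + V
d(x, B) = 3 + 2/x (d(x, B) = 3 + (2/x)/1 = 3 + (2/x)*1 = 3 + 2/x)
D(k, G) = 3 + 2/(-4 + G)
1/D(w(3), M(-4, 0)) = 1/((-10 + 3*(-4))/(-4 - 4)) = 1/((-10 - 12)/(-8)) = 1/(-⅛*(-22)) = 1/(11/4) = 4/11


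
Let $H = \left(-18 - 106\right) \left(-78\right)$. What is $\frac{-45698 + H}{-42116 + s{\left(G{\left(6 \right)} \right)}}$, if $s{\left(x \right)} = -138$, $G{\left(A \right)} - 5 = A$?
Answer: $\frac{18013}{21127} \approx 0.85261$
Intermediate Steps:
$G{\left(A \right)} = 5 + A$
$H = 9672$ ($H = \left(-124\right) \left(-78\right) = 9672$)
$\frac{-45698 + H}{-42116 + s{\left(G{\left(6 \right)} \right)}} = \frac{-45698 + 9672}{-42116 - 138} = - \frac{36026}{-42254} = \left(-36026\right) \left(- \frac{1}{42254}\right) = \frac{18013}{21127}$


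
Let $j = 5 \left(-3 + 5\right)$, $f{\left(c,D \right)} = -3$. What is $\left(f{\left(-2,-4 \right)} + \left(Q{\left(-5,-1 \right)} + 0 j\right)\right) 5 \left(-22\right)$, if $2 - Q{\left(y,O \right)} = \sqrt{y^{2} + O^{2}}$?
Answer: $110 + 110 \sqrt{26} \approx 670.89$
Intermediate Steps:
$j = 10$ ($j = 5 \cdot 2 = 10$)
$Q{\left(y,O \right)} = 2 - \sqrt{O^{2} + y^{2}}$ ($Q{\left(y,O \right)} = 2 - \sqrt{y^{2} + O^{2}} = 2 - \sqrt{O^{2} + y^{2}}$)
$\left(f{\left(-2,-4 \right)} + \left(Q{\left(-5,-1 \right)} + 0 j\right)\right) 5 \left(-22\right) = \left(-3 + \left(\left(2 - \sqrt{\left(-1\right)^{2} + \left(-5\right)^{2}}\right) + 0 \cdot 10\right)\right) 5 \left(-22\right) = \left(-3 + \left(\left(2 - \sqrt{1 + 25}\right) + 0\right)\right) 5 \left(-22\right) = \left(-3 + \left(\left(2 - \sqrt{26}\right) + 0\right)\right) 5 \left(-22\right) = \left(-3 + \left(2 - \sqrt{26}\right)\right) 5 \left(-22\right) = \left(-1 - \sqrt{26}\right) 5 \left(-22\right) = \left(-5 - 5 \sqrt{26}\right) \left(-22\right) = 110 + 110 \sqrt{26}$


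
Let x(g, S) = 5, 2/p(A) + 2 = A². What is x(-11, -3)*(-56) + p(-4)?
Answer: -1959/7 ≈ -279.86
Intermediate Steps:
p(A) = 2/(-2 + A²)
x(-11, -3)*(-56) + p(-4) = 5*(-56) + 2/(-2 + (-4)²) = -280 + 2/(-2 + 16) = -280 + 2/14 = -280 + 2*(1/14) = -280 + ⅐ = -1959/7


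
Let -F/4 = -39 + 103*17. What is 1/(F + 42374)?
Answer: 1/35526 ≈ 2.8148e-5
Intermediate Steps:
F = -6848 (F = -4*(-39 + 103*17) = -4*(-39 + 1751) = -4*1712 = -6848)
1/(F + 42374) = 1/(-6848 + 42374) = 1/35526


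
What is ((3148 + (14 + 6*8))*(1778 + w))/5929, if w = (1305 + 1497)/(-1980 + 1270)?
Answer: 404324538/420959 ≈ 960.48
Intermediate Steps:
w = -1401/355 (w = 2802/(-710) = 2802*(-1/710) = -1401/355 ≈ -3.9465)
((3148 + (14 + 6*8))*(1778 + w))/5929 = ((3148 + (14 + 6*8))*(1778 - 1401/355))/5929 = ((3148 + (14 + 48))*(629789/355))*(1/5929) = ((3148 + 62)*(629789/355))*(1/5929) = (3210*(629789/355))*(1/5929) = (404324538/71)*(1/5929) = 404324538/420959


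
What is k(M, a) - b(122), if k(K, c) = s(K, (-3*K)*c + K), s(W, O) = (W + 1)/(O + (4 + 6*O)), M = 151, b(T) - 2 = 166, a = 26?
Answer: -13672832/81385 ≈ -168.00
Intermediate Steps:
b(T) = 168 (b(T) = 2 + 166 = 168)
s(W, O) = (1 + W)/(4 + 7*O)
k(K, c) = (1 + K)/(4 + 7*K - 21*K*c) (k(K, c) = (1 + K)/(4 + 7*((-3*K)*c + K)) = (1 + K)/(4 + 7*(-3*K*c + K)) = (1 + K)/(4 + 7*(K - 3*K*c)) = (1 + K)/(4 + (7*K - 21*K*c)) = (1 + K)/(4 + 7*K - 21*K*c))
k(M, a) - b(122) = (-1 - 1*151)/(-4 + 7*151*(-1 + 3*26)) - 1*168 = (-1 - 151)/(-4 + 7*151*(-1 + 78)) - 168 = -152/(-4 + 7*151*77) - 168 = -152/(-4 + 81389) - 168 = -152/81385 - 168 = -13672832/81385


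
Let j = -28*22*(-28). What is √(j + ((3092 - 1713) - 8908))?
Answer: √9719 ≈ 98.585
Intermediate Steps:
j = 17248 (j = -616*(-28) = 17248)
√(j + ((3092 - 1713) - 8908)) = √(17248 + ((3092 - 1713) - 8908)) = √(17248 + (1379 - 8908)) = √(17248 - 7529) = √9719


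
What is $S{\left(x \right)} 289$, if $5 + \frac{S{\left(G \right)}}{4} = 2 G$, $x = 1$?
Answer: $-3468$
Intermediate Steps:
$S{\left(G \right)} = -20 + 8 G$ ($S{\left(G \right)} = -20 + 4 \cdot 2 G = -20 + 8 G$)
$S{\left(x \right)} 289 = \left(-20 + 8 \cdot 1\right) 289 = \left(-20 + 8\right) 289 = \left(-12\right) 289 = -3468$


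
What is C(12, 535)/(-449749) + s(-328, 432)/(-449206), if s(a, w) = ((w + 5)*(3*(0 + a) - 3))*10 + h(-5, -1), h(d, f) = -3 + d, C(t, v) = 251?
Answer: 969871868298/101014974647 ≈ 9.6013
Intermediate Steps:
s(a, w) = -8 + 10*(-3 + 3*a)*(5 + w) (s(a, w) = ((w + 5)*(3*(0 + a) - 3))*10 + (-3 - 5) = ((5 + w)*(3*a - 3))*10 - 8 = ((5 + w)*(-3 + 3*a))*10 - 8 = ((-3 + 3*a)*(5 + w))*10 - 8 = 10*(-3 + 3*a)*(5 + w) - 8 = -8 + 10*(-3 + 3*a)*(5 + w))
C(12, 535)/(-449749) + s(-328, 432)/(-449206) = 251/(-449749) + (-158 - 30*432 + 150*(-328) + 30*(-328)*432)/(-449206) = 251*(-1/449749) + (-158 - 12960 - 49200 - 4250880)*(-1/449206) = -251/449749 - 4313198*(-1/449206) = -251/449749 + 2156599/224603 = 969871868298/101014974647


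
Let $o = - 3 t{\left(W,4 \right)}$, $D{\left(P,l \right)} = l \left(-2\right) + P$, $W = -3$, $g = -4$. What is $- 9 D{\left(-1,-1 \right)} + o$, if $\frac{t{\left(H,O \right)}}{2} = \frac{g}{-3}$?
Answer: $-17$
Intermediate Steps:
$t{\left(H,O \right)} = \frac{8}{3}$ ($t{\left(H,O \right)} = 2 \left(- \frac{4}{-3}\right) = 2 \left(\left(-4\right) \left(- \frac{1}{3}\right)\right) = 2 \cdot \frac{4}{3} = \frac{8}{3}$)
$D{\left(P,l \right)} = P - 2 l$ ($D{\left(P,l \right)} = - 2 l + P = P - 2 l$)
$o = -8$ ($o = \left(-3\right) \frac{8}{3} = -8$)
$- 9 D{\left(-1,-1 \right)} + o = - 9 \left(-1 - -2\right) - 8 = - 9 \left(-1 + 2\right) - 8 = \left(-9\right) 1 - 8 = -9 - 8 = -17$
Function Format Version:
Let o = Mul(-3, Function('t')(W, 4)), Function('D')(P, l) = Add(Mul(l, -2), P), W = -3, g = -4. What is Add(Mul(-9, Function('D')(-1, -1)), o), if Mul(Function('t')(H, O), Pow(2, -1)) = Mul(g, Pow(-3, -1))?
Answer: -17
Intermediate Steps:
Function('t')(H, O) = Rational(8, 3) (Function('t')(H, O) = Mul(2, Mul(-4, Pow(-3, -1))) = Mul(2, Mul(-4, Rational(-1, 3))) = Mul(2, Rational(4, 3)) = Rational(8, 3))
Function('D')(P, l) = Add(P, Mul(-2, l)) (Function('D')(P, l) = Add(Mul(-2, l), P) = Add(P, Mul(-2, l)))
o = -8 (o = Mul(-3, Rational(8, 3)) = -8)
Add(Mul(-9, Function('D')(-1, -1)), o) = Add(Mul(-9, Add(-1, Mul(-2, -1))), -8) = Add(Mul(-9, Add(-1, 2)), -8) = Add(Mul(-9, 1), -8) = Add(-9, -8) = -17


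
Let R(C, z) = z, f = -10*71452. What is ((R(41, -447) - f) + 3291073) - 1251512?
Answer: 2753634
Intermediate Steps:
f = -714520
((R(41, -447) - f) + 3291073) - 1251512 = ((-447 - 1*(-714520)) + 3291073) - 1251512 = ((-447 + 714520) + 3291073) - 1251512 = (714073 + 3291073) - 1251512 = 4005146 - 1251512 = 2753634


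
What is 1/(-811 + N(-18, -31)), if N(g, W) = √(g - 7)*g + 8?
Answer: -803/652909 + 90*I/652909 ≈ -0.0012299 + 0.00013784*I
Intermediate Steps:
N(g, W) = 8 + g*√(-7 + g) (N(g, W) = √(-7 + g)*g + 8 = g*√(-7 + g) + 8 = 8 + g*√(-7 + g))
1/(-811 + N(-18, -31)) = 1/(-811 + (8 - 18*√(-7 - 18))) = 1/(-811 + (8 - 90*I)) = 1/(-803 - 90*I) = (-803 + 90*I)/652909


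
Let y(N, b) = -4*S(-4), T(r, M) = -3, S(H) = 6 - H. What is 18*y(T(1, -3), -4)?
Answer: -720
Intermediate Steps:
y(N, b) = -40 (y(N, b) = -4*(6 - 1*(-4)) = -4*(6 + 4) = -4*10 = -40)
18*y(T(1, -3), -4) = 18*(-40) = -720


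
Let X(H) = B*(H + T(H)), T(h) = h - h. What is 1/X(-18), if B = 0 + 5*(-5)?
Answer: 1/450 ≈ 0.0022222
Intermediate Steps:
T(h) = 0
B = -25 (B = 0 - 25 = -25)
X(H) = -25*H (X(H) = -25*(H + 0) = -25*H)
1/X(-18) = 1/(-25*(-18)) = 1/450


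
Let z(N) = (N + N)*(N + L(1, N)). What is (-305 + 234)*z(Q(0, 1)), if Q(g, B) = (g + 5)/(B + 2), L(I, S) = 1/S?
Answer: -4828/9 ≈ -536.44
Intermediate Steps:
Q(g, B) = (5 + g)/(2 + B)
z(N) = 2*N*(N + 1/N) (z(N) = (N + N)*(N + 1/N) = (2*N)*(N + 1/N) = 2*N*(N + 1/N))
(-305 + 234)*z(Q(0, 1)) = (-305 + 234)*(2 + 2*((5 + 0)/(2 + 1))²) = -71*(2 + 2*(5/3)²) = -71*(2 + 2*(25/9)) = -71*(2 + 50/9) = -71*68/9 = -4828/9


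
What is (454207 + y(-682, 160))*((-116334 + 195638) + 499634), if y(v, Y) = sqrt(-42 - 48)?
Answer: 262957692166 + 1736814*I*sqrt(10) ≈ 2.6296e+11 + 5.4923e+6*I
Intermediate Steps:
y(v, Y) = 3*I*sqrt(10) (y(v, Y) = sqrt(-90) = 3*I*sqrt(10))
(454207 + y(-682, 160))*((-116334 + 195638) + 499634) = (454207 + 3*I*sqrt(10))*((-116334 + 195638) + 499634) = (454207 + 3*I*sqrt(10))*(79304 + 499634) = (454207 + 3*I*sqrt(10))*578938 = 262957692166 + 1736814*I*sqrt(10)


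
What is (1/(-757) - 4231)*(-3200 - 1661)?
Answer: 15569141348/757 ≈ 2.0567e+7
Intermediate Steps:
(1/(-757) - 4231)*(-3200 - 1661) = (-1/757 - 4231)*(-4861) = -3202868/757*(-4861) = 15569141348/757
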